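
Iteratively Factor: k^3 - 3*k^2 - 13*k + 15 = (k + 3)*(k^2 - 6*k + 5) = (k - 1)*(k + 3)*(k - 5)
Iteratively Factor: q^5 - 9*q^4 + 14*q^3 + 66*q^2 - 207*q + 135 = (q - 1)*(q^4 - 8*q^3 + 6*q^2 + 72*q - 135) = (q - 1)*(q + 3)*(q^3 - 11*q^2 + 39*q - 45) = (q - 5)*(q - 1)*(q + 3)*(q^2 - 6*q + 9) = (q - 5)*(q - 3)*(q - 1)*(q + 3)*(q - 3)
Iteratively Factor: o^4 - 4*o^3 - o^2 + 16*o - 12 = (o - 2)*(o^3 - 2*o^2 - 5*o + 6) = (o - 3)*(o - 2)*(o^2 + o - 2) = (o - 3)*(o - 2)*(o + 2)*(o - 1)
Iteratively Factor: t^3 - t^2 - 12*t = (t)*(t^2 - t - 12) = t*(t - 4)*(t + 3)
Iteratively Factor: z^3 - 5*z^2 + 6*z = (z - 2)*(z^2 - 3*z) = (z - 3)*(z - 2)*(z)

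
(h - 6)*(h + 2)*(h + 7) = h^3 + 3*h^2 - 40*h - 84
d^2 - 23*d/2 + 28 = (d - 8)*(d - 7/2)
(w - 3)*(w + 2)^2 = w^3 + w^2 - 8*w - 12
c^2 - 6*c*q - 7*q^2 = (c - 7*q)*(c + q)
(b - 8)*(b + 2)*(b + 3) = b^3 - 3*b^2 - 34*b - 48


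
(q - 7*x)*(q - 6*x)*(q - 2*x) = q^3 - 15*q^2*x + 68*q*x^2 - 84*x^3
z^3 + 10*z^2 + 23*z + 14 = (z + 1)*(z + 2)*(z + 7)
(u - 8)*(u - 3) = u^2 - 11*u + 24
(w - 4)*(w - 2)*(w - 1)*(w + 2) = w^4 - 5*w^3 + 20*w - 16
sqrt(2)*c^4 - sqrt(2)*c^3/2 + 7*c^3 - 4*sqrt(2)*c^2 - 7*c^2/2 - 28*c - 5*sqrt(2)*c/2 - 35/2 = (c - 5/2)*(c + 1)*(c + 7*sqrt(2)/2)*(sqrt(2)*c + sqrt(2))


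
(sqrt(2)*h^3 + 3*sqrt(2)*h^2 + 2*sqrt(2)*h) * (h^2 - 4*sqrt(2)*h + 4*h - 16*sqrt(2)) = sqrt(2)*h^5 - 8*h^4 + 7*sqrt(2)*h^4 - 56*h^3 + 14*sqrt(2)*h^3 - 112*h^2 + 8*sqrt(2)*h^2 - 64*h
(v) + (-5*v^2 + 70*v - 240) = -5*v^2 + 71*v - 240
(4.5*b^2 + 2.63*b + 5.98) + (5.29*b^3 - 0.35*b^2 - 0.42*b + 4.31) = 5.29*b^3 + 4.15*b^2 + 2.21*b + 10.29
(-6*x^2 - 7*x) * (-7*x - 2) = 42*x^3 + 61*x^2 + 14*x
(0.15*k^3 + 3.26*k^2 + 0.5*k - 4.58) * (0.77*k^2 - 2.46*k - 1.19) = 0.1155*k^5 + 2.1412*k^4 - 7.8131*k^3 - 8.636*k^2 + 10.6718*k + 5.4502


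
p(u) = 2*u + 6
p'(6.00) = 2.00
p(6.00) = 18.00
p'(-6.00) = 2.00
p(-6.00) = -6.00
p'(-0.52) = 2.00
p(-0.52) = 4.96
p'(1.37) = 2.00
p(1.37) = 8.74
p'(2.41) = 2.00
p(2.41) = 10.82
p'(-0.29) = 2.00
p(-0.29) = 5.42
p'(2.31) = 2.00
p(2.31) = 10.62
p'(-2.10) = 2.00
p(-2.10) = 1.80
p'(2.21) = 2.00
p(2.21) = 10.42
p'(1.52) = 2.00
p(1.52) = 9.04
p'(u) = 2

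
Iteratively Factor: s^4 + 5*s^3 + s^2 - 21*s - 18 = (s + 1)*(s^3 + 4*s^2 - 3*s - 18) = (s + 1)*(s + 3)*(s^2 + s - 6) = (s - 2)*(s + 1)*(s + 3)*(s + 3)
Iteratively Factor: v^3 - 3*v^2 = (v)*(v^2 - 3*v) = v*(v - 3)*(v)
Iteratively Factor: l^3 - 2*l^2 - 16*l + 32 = (l - 4)*(l^2 + 2*l - 8) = (l - 4)*(l + 4)*(l - 2)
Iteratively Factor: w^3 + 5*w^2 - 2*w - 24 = (w + 4)*(w^2 + w - 6) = (w - 2)*(w + 4)*(w + 3)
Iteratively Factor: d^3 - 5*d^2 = (d)*(d^2 - 5*d) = d^2*(d - 5)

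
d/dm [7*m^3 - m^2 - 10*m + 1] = 21*m^2 - 2*m - 10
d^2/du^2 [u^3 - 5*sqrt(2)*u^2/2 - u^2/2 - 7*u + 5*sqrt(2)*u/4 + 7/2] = 6*u - 5*sqrt(2) - 1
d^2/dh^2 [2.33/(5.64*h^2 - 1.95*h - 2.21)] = (148.232736*h^2 - 51.25068*h - 2.33*(11.28*h - 1.95)*(22.56*h - 3.9) - 58.084104)/(-5.64*h^2 + 1.95*h + 2.21)^3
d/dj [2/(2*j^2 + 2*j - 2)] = (-2*j - 1)/(j^2 + j - 1)^2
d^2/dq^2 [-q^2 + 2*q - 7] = -2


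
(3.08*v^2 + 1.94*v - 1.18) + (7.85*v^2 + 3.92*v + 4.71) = 10.93*v^2 + 5.86*v + 3.53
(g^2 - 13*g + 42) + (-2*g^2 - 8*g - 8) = -g^2 - 21*g + 34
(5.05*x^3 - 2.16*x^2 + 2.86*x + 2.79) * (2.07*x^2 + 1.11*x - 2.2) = 10.4535*x^5 + 1.1343*x^4 - 7.5874*x^3 + 13.7019*x^2 - 3.1951*x - 6.138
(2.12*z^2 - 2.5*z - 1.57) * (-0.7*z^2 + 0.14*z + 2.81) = -1.484*z^4 + 2.0468*z^3 + 6.7062*z^2 - 7.2448*z - 4.4117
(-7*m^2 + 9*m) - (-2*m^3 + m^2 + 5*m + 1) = 2*m^3 - 8*m^2 + 4*m - 1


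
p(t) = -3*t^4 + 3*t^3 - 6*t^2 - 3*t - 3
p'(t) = -12*t^3 + 9*t^2 - 12*t - 3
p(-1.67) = -52.03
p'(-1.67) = 98.03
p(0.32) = -4.51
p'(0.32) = -6.31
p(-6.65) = -6997.51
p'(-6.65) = 4003.76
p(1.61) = -31.02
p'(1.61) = -49.07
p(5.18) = -1922.49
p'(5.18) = -1491.57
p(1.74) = -38.08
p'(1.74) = -59.85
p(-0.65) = -4.94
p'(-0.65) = 11.90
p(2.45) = -110.34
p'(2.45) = -154.85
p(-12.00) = -68223.00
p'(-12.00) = 22173.00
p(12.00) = -57927.00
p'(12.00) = -19587.00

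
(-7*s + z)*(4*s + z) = -28*s^2 - 3*s*z + z^2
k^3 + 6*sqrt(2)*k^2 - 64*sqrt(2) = (k - 2*sqrt(2))*(k + 4*sqrt(2))^2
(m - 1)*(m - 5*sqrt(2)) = m^2 - 5*sqrt(2)*m - m + 5*sqrt(2)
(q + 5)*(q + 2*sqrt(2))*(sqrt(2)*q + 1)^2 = 2*q^4 + 6*sqrt(2)*q^3 + 10*q^3 + 9*q^2 + 30*sqrt(2)*q^2 + 2*sqrt(2)*q + 45*q + 10*sqrt(2)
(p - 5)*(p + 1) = p^2 - 4*p - 5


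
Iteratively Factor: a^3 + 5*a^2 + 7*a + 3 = (a + 1)*(a^2 + 4*a + 3) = (a + 1)^2*(a + 3)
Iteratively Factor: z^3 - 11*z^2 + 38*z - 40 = (z - 4)*(z^2 - 7*z + 10) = (z - 4)*(z - 2)*(z - 5)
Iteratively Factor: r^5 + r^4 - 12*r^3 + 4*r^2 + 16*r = (r - 2)*(r^4 + 3*r^3 - 6*r^2 - 8*r) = (r - 2)^2*(r^3 + 5*r^2 + 4*r) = r*(r - 2)^2*(r^2 + 5*r + 4) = r*(r - 2)^2*(r + 1)*(r + 4)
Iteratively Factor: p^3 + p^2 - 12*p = (p + 4)*(p^2 - 3*p) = (p - 3)*(p + 4)*(p)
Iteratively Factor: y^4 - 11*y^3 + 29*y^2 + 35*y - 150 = (y - 5)*(y^3 - 6*y^2 - y + 30) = (y - 5)^2*(y^2 - y - 6) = (y - 5)^2*(y - 3)*(y + 2)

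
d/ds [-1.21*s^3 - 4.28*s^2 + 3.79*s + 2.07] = -3.63*s^2 - 8.56*s + 3.79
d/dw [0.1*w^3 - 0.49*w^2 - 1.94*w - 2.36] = 0.3*w^2 - 0.98*w - 1.94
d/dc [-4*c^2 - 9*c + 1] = -8*c - 9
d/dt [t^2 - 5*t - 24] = 2*t - 5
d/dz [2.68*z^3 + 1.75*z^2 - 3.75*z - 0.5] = 8.04*z^2 + 3.5*z - 3.75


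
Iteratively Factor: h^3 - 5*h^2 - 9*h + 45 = (h - 5)*(h^2 - 9) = (h - 5)*(h + 3)*(h - 3)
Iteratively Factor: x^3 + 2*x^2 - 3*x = (x + 3)*(x^2 - x) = x*(x + 3)*(x - 1)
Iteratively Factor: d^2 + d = (d + 1)*(d)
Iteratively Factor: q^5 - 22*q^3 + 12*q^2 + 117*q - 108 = (q - 1)*(q^4 + q^3 - 21*q^2 - 9*q + 108) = (q - 1)*(q + 3)*(q^3 - 2*q^2 - 15*q + 36) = (q - 3)*(q - 1)*(q + 3)*(q^2 + q - 12) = (q - 3)^2*(q - 1)*(q + 3)*(q + 4)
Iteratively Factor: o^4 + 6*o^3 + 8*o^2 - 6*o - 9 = (o - 1)*(o^3 + 7*o^2 + 15*o + 9) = (o - 1)*(o + 1)*(o^2 + 6*o + 9) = (o - 1)*(o + 1)*(o + 3)*(o + 3)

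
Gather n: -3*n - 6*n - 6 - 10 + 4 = -9*n - 12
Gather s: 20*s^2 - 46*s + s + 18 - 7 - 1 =20*s^2 - 45*s + 10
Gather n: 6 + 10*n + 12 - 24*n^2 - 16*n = -24*n^2 - 6*n + 18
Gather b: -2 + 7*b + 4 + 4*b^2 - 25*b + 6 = 4*b^2 - 18*b + 8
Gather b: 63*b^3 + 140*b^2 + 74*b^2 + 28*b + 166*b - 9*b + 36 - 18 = 63*b^3 + 214*b^2 + 185*b + 18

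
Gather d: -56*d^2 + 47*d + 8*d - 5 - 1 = -56*d^2 + 55*d - 6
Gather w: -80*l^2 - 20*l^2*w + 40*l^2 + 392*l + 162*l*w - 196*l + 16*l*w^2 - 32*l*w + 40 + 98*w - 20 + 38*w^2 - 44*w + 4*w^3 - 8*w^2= -40*l^2 + 196*l + 4*w^3 + w^2*(16*l + 30) + w*(-20*l^2 + 130*l + 54) + 20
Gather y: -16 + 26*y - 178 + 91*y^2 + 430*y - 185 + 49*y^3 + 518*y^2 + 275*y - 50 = 49*y^3 + 609*y^2 + 731*y - 429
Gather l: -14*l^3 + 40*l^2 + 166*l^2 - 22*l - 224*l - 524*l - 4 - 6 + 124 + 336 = -14*l^3 + 206*l^2 - 770*l + 450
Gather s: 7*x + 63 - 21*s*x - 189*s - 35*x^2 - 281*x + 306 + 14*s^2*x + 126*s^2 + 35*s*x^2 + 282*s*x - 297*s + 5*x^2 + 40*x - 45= s^2*(14*x + 126) + s*(35*x^2 + 261*x - 486) - 30*x^2 - 234*x + 324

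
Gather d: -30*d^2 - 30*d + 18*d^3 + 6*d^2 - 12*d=18*d^3 - 24*d^2 - 42*d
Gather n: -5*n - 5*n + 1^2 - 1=-10*n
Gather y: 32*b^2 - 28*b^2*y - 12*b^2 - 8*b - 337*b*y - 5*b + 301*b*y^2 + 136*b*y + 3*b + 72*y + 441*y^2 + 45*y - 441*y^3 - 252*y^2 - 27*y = 20*b^2 - 10*b - 441*y^3 + y^2*(301*b + 189) + y*(-28*b^2 - 201*b + 90)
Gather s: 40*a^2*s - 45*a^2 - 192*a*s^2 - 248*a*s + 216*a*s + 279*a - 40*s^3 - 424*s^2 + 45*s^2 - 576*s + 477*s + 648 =-45*a^2 + 279*a - 40*s^3 + s^2*(-192*a - 379) + s*(40*a^2 - 32*a - 99) + 648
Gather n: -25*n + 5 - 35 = -25*n - 30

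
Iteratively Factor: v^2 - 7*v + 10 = (v - 2)*(v - 5)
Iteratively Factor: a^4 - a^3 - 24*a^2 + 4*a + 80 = (a + 4)*(a^3 - 5*a^2 - 4*a + 20) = (a - 5)*(a + 4)*(a^2 - 4) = (a - 5)*(a - 2)*(a + 4)*(a + 2)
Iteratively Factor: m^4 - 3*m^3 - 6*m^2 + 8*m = (m + 2)*(m^3 - 5*m^2 + 4*m) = (m - 1)*(m + 2)*(m^2 - 4*m) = m*(m - 1)*(m + 2)*(m - 4)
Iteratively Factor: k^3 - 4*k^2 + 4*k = (k - 2)*(k^2 - 2*k) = (k - 2)^2*(k)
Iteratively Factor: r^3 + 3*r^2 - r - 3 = (r + 3)*(r^2 - 1) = (r + 1)*(r + 3)*(r - 1)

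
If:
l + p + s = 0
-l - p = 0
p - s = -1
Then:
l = 1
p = -1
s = 0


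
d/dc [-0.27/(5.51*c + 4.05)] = 1.4877/(5.51*c + 4.05)^2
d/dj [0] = 0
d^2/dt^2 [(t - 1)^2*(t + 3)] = 6*t + 2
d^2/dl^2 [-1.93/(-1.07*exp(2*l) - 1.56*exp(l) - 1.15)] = (1.93*(2.14*exp(l) + 1.56)*(4.28*exp(l) + 3.12)*exp(l) - (8.2604*exp(l) + 3.0108)*(1.07*exp(2*l) + 1.56*exp(l) + 1.15))*exp(l)/(1.07*exp(2*l) + 1.56*exp(l) + 1.15)^3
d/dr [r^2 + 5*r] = 2*r + 5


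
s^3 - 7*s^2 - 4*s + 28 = (s - 7)*(s - 2)*(s + 2)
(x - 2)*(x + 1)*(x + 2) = x^3 + x^2 - 4*x - 4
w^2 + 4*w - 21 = (w - 3)*(w + 7)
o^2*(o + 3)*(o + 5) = o^4 + 8*o^3 + 15*o^2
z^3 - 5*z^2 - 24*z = z*(z - 8)*(z + 3)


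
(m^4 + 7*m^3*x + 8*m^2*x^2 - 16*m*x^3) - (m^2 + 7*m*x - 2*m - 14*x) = m^4 + 7*m^3*x + 8*m^2*x^2 - m^2 - 16*m*x^3 - 7*m*x + 2*m + 14*x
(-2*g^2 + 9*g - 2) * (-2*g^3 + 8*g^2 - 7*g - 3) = 4*g^5 - 34*g^4 + 90*g^3 - 73*g^2 - 13*g + 6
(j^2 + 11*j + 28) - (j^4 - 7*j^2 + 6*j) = -j^4 + 8*j^2 + 5*j + 28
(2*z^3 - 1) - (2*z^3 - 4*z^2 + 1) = 4*z^2 - 2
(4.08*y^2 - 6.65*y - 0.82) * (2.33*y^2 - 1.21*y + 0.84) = 9.5064*y^4 - 20.4313*y^3 + 9.5631*y^2 - 4.5938*y - 0.6888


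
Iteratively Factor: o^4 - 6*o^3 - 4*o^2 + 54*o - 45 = (o - 1)*(o^3 - 5*o^2 - 9*o + 45) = (o - 5)*(o - 1)*(o^2 - 9) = (o - 5)*(o - 1)*(o + 3)*(o - 3)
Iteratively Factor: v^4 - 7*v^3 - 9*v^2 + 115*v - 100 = (v - 1)*(v^3 - 6*v^2 - 15*v + 100) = (v - 1)*(v + 4)*(v^2 - 10*v + 25) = (v - 5)*(v - 1)*(v + 4)*(v - 5)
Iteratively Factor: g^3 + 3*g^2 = (g)*(g^2 + 3*g) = g^2*(g + 3)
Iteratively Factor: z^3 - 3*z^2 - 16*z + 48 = (z + 4)*(z^2 - 7*z + 12) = (z - 4)*(z + 4)*(z - 3)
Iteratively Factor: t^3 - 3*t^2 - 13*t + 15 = (t + 3)*(t^2 - 6*t + 5) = (t - 5)*(t + 3)*(t - 1)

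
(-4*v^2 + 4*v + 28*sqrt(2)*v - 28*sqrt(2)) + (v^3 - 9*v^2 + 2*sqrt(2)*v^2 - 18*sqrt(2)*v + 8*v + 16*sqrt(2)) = v^3 - 13*v^2 + 2*sqrt(2)*v^2 + 12*v + 10*sqrt(2)*v - 12*sqrt(2)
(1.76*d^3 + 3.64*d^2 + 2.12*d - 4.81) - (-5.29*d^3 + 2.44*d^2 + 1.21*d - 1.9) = 7.05*d^3 + 1.2*d^2 + 0.91*d - 2.91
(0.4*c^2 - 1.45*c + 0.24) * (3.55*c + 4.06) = 1.42*c^3 - 3.5235*c^2 - 5.035*c + 0.9744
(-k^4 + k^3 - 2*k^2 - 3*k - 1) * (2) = -2*k^4 + 2*k^3 - 4*k^2 - 6*k - 2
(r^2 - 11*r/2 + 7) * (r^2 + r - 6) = r^4 - 9*r^3/2 - 9*r^2/2 + 40*r - 42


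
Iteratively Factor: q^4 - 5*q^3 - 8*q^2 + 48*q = (q - 4)*(q^3 - q^2 - 12*q) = q*(q - 4)*(q^2 - q - 12) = q*(q - 4)*(q + 3)*(q - 4)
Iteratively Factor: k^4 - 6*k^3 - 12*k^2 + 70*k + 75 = (k + 3)*(k^3 - 9*k^2 + 15*k + 25) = (k + 1)*(k + 3)*(k^2 - 10*k + 25) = (k - 5)*(k + 1)*(k + 3)*(k - 5)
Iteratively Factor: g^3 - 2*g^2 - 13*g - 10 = (g - 5)*(g^2 + 3*g + 2) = (g - 5)*(g + 1)*(g + 2)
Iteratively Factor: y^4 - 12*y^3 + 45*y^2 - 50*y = (y - 5)*(y^3 - 7*y^2 + 10*y) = (y - 5)*(y - 2)*(y^2 - 5*y) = (y - 5)^2*(y - 2)*(y)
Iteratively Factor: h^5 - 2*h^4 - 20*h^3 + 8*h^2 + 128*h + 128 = (h + 2)*(h^4 - 4*h^3 - 12*h^2 + 32*h + 64) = (h + 2)^2*(h^3 - 6*h^2 + 32) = (h - 4)*(h + 2)^2*(h^2 - 2*h - 8) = (h - 4)^2*(h + 2)^2*(h + 2)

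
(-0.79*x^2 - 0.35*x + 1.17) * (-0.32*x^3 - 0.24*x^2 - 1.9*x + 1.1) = 0.2528*x^5 + 0.3016*x^4 + 1.2106*x^3 - 0.4848*x^2 - 2.608*x + 1.287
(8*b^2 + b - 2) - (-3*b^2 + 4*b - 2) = 11*b^2 - 3*b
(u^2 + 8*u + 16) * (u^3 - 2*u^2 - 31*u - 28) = u^5 + 6*u^4 - 31*u^3 - 308*u^2 - 720*u - 448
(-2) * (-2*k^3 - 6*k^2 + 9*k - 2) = 4*k^3 + 12*k^2 - 18*k + 4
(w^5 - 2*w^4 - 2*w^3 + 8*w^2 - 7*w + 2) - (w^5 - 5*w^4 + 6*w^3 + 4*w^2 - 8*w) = 3*w^4 - 8*w^3 + 4*w^2 + w + 2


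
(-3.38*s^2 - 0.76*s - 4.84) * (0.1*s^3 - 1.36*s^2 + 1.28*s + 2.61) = -0.338*s^5 + 4.5208*s^4 - 3.7768*s^3 - 3.2122*s^2 - 8.1788*s - 12.6324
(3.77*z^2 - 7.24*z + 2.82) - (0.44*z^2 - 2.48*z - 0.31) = 3.33*z^2 - 4.76*z + 3.13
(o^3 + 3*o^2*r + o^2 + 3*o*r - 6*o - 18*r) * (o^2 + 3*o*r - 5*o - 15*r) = o^5 + 6*o^4*r - 4*o^4 + 9*o^3*r^2 - 24*o^3*r - 11*o^3 - 36*o^2*r^2 - 66*o^2*r + 30*o^2 - 99*o*r^2 + 180*o*r + 270*r^2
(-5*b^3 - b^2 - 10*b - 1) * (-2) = 10*b^3 + 2*b^2 + 20*b + 2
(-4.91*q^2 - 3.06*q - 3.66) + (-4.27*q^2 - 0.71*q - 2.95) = -9.18*q^2 - 3.77*q - 6.61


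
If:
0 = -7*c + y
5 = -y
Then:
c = -5/7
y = -5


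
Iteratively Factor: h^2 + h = (h + 1)*(h)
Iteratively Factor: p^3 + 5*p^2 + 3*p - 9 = (p + 3)*(p^2 + 2*p - 3) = (p - 1)*(p + 3)*(p + 3)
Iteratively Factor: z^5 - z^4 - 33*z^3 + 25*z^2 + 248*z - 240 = (z + 4)*(z^4 - 5*z^3 - 13*z^2 + 77*z - 60) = (z - 5)*(z + 4)*(z^3 - 13*z + 12) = (z - 5)*(z - 3)*(z + 4)*(z^2 + 3*z - 4) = (z - 5)*(z - 3)*(z - 1)*(z + 4)*(z + 4)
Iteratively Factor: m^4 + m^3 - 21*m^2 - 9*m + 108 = (m - 3)*(m^3 + 4*m^2 - 9*m - 36) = (m - 3)^2*(m^2 + 7*m + 12) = (m - 3)^2*(m + 3)*(m + 4)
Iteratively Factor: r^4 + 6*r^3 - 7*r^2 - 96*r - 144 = (r - 4)*(r^3 + 10*r^2 + 33*r + 36) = (r - 4)*(r + 3)*(r^2 + 7*r + 12) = (r - 4)*(r + 3)*(r + 4)*(r + 3)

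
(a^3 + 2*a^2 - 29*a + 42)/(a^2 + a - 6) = (a^2 + 4*a - 21)/(a + 3)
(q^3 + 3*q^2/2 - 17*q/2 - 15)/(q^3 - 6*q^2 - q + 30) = (q + 5/2)/(q - 5)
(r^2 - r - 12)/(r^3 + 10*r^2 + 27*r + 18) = (r - 4)/(r^2 + 7*r + 6)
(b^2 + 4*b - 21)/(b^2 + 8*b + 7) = (b - 3)/(b + 1)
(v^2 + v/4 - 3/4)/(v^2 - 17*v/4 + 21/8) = 2*(v + 1)/(2*v - 7)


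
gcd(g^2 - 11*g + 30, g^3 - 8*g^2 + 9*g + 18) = g - 6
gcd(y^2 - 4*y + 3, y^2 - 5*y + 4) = y - 1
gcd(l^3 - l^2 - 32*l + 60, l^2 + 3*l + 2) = 1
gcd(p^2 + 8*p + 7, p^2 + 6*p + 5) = p + 1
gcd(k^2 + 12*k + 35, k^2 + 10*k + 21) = k + 7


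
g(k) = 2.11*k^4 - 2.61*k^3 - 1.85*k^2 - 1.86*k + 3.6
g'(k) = 8.44*k^3 - 7.83*k^2 - 3.7*k - 1.86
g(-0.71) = 5.46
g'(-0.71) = -6.20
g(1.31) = -1.66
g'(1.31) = -1.17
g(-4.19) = 821.24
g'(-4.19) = -744.67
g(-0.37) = 4.21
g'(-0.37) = -1.99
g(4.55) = 615.32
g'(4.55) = 614.22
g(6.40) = 2771.72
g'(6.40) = 1866.24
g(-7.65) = 8304.56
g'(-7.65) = -4210.35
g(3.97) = 327.89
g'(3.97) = 388.14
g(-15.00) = 115242.75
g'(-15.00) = -30193.11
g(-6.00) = 3246.48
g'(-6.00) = -2084.58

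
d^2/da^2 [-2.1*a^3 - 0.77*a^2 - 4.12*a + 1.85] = -12.6*a - 1.54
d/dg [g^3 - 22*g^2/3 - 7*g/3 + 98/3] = 3*g^2 - 44*g/3 - 7/3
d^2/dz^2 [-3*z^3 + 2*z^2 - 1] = 4 - 18*z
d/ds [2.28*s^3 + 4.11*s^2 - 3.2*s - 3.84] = 6.84*s^2 + 8.22*s - 3.2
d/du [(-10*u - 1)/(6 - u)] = -61/(u - 6)^2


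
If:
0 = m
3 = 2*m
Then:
No Solution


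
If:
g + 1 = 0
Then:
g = -1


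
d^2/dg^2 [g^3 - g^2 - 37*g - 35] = 6*g - 2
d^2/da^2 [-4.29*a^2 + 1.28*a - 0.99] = -8.58000000000000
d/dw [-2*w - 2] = -2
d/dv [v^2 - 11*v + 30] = 2*v - 11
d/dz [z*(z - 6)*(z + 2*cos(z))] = -z*(z - 6)*(2*sin(z) - 1) + z*(z + 2*cos(z)) + (z - 6)*(z + 2*cos(z))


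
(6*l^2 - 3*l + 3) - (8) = 6*l^2 - 3*l - 5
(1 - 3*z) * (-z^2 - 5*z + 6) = 3*z^3 + 14*z^2 - 23*z + 6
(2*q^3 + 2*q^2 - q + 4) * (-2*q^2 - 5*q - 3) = -4*q^5 - 14*q^4 - 14*q^3 - 9*q^2 - 17*q - 12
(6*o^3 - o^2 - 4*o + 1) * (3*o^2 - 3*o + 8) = 18*o^5 - 21*o^4 + 39*o^3 + 7*o^2 - 35*o + 8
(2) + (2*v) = 2*v + 2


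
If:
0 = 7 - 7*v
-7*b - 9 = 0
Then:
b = -9/7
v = 1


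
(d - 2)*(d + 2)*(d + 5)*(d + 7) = d^4 + 12*d^3 + 31*d^2 - 48*d - 140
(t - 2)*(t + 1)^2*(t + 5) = t^4 + 5*t^3 - 3*t^2 - 17*t - 10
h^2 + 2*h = h*(h + 2)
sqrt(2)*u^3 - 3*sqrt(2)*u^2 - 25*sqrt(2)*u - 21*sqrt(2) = (u - 7)*(u + 3)*(sqrt(2)*u + sqrt(2))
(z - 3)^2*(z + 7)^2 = z^4 + 8*z^3 - 26*z^2 - 168*z + 441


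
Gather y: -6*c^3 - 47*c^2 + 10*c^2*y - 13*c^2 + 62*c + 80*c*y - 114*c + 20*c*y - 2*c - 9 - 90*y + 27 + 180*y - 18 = -6*c^3 - 60*c^2 - 54*c + y*(10*c^2 + 100*c + 90)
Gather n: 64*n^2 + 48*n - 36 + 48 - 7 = 64*n^2 + 48*n + 5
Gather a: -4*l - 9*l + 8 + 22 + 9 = 39 - 13*l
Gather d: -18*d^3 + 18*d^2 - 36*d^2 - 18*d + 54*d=-18*d^3 - 18*d^2 + 36*d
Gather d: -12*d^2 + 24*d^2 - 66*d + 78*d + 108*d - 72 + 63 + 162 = 12*d^2 + 120*d + 153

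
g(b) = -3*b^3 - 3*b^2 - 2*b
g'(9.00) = -785.00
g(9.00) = -2448.00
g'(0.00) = -2.00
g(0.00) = 0.00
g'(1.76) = -40.44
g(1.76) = -29.17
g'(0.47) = -6.81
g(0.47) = -1.91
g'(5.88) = -348.45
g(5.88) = -725.38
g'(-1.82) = -20.89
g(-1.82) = 11.79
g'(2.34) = -65.32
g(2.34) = -59.55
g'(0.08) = -2.54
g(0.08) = -0.18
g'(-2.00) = -26.00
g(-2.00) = 16.00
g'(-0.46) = -1.14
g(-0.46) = 0.58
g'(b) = -9*b^2 - 6*b - 2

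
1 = 1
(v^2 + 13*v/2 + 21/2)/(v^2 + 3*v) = (v + 7/2)/v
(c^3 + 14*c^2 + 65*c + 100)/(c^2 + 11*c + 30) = (c^2 + 9*c + 20)/(c + 6)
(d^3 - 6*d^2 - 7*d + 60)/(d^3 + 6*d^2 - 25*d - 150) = (d^2 - d - 12)/(d^2 + 11*d + 30)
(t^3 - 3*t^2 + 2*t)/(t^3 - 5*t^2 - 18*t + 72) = t*(t^2 - 3*t + 2)/(t^3 - 5*t^2 - 18*t + 72)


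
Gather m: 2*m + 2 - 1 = 2*m + 1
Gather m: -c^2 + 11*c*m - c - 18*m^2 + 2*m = -c^2 - c - 18*m^2 + m*(11*c + 2)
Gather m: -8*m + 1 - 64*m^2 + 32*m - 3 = -64*m^2 + 24*m - 2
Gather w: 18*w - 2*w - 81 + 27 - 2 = 16*w - 56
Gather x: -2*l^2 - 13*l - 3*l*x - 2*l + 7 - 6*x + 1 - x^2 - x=-2*l^2 - 15*l - x^2 + x*(-3*l - 7) + 8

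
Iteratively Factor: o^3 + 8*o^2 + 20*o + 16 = (o + 4)*(o^2 + 4*o + 4) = (o + 2)*(o + 4)*(o + 2)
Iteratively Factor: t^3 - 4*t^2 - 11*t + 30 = (t + 3)*(t^2 - 7*t + 10) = (t - 2)*(t + 3)*(t - 5)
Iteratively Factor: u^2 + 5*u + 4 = (u + 4)*(u + 1)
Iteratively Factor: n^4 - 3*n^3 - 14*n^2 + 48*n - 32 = (n - 4)*(n^3 + n^2 - 10*n + 8) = (n - 4)*(n - 1)*(n^2 + 2*n - 8) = (n - 4)*(n - 1)*(n + 4)*(n - 2)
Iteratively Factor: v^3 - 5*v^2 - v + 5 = (v + 1)*(v^2 - 6*v + 5) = (v - 5)*(v + 1)*(v - 1)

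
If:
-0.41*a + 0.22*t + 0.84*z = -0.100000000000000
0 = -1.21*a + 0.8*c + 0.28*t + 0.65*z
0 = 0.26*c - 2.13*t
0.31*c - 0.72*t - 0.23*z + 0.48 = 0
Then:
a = -3.79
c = -4.07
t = -0.50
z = -1.84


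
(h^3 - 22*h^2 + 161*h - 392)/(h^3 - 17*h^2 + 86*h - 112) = (h - 7)/(h - 2)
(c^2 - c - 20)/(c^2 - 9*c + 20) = (c + 4)/(c - 4)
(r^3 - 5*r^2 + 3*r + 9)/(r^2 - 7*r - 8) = (r^2 - 6*r + 9)/(r - 8)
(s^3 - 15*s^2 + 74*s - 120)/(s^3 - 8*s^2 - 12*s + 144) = (s^2 - 9*s + 20)/(s^2 - 2*s - 24)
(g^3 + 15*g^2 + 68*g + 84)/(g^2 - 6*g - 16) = (g^2 + 13*g + 42)/(g - 8)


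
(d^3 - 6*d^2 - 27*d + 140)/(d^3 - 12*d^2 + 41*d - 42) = (d^2 + d - 20)/(d^2 - 5*d + 6)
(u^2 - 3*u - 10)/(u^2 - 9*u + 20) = (u + 2)/(u - 4)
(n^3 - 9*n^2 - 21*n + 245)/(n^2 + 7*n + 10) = (n^2 - 14*n + 49)/(n + 2)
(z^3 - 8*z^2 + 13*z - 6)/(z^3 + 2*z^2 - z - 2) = (z^2 - 7*z + 6)/(z^2 + 3*z + 2)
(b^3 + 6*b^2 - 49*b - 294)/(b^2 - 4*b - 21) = (b^2 + 13*b + 42)/(b + 3)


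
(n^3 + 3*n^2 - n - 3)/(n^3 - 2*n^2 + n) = (n^2 + 4*n + 3)/(n*(n - 1))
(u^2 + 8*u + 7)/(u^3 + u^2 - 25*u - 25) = (u + 7)/(u^2 - 25)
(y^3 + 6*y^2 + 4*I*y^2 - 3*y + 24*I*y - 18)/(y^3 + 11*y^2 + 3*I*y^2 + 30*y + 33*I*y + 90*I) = (y + I)/(y + 5)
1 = 1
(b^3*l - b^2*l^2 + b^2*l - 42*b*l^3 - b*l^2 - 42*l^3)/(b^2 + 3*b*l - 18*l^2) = l*(b^2 - 7*b*l + b - 7*l)/(b - 3*l)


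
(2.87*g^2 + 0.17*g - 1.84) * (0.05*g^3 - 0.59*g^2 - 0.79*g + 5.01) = 0.1435*g^5 - 1.6848*g^4 - 2.4596*g^3 + 15.33*g^2 + 2.3053*g - 9.2184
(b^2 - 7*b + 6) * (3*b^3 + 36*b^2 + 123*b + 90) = 3*b^5 + 15*b^4 - 111*b^3 - 555*b^2 + 108*b + 540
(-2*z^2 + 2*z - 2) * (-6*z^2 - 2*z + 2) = 12*z^4 - 8*z^3 + 4*z^2 + 8*z - 4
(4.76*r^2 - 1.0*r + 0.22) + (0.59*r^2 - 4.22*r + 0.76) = 5.35*r^2 - 5.22*r + 0.98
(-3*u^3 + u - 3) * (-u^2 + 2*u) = 3*u^5 - 6*u^4 - u^3 + 5*u^2 - 6*u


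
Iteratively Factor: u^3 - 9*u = (u)*(u^2 - 9) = u*(u + 3)*(u - 3)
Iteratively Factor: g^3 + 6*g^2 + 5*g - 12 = (g + 3)*(g^2 + 3*g - 4) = (g + 3)*(g + 4)*(g - 1)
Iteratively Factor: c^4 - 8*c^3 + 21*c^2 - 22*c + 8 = (c - 4)*(c^3 - 4*c^2 + 5*c - 2) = (c - 4)*(c - 1)*(c^2 - 3*c + 2) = (c - 4)*(c - 1)^2*(c - 2)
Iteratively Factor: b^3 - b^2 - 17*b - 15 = (b - 5)*(b^2 + 4*b + 3) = (b - 5)*(b + 3)*(b + 1)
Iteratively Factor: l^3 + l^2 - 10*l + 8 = (l + 4)*(l^2 - 3*l + 2) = (l - 2)*(l + 4)*(l - 1)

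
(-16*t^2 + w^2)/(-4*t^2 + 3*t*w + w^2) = (4*t - w)/(t - w)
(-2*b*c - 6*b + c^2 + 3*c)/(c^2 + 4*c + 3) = (-2*b + c)/(c + 1)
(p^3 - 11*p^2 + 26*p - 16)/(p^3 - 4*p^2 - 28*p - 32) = (p^2 - 3*p + 2)/(p^2 + 4*p + 4)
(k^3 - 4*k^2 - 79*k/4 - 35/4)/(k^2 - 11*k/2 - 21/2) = (4*k^2 + 12*k + 5)/(2*(2*k + 3))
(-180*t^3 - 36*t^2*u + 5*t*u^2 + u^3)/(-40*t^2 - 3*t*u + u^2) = (36*t^2 - u^2)/(8*t - u)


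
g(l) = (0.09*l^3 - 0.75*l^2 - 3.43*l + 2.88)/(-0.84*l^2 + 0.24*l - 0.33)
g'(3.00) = -0.33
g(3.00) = 1.64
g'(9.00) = -0.15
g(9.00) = 0.35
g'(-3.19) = -0.62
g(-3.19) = -0.34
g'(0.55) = 11.85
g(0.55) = -1.73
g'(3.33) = -0.31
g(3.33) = 1.53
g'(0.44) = 14.54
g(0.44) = -3.19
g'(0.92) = 3.96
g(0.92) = 1.02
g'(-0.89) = -4.71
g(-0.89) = -4.36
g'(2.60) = -0.33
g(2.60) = 1.77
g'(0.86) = 4.84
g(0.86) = 0.76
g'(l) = (1.68*l - 0.24)*(0.09*l^3 - 0.75*l^2 - 3.43*l + 2.88)/(-0.84*l^2 + 0.24*l - 0.33)^2 + (0.27*l^2 - 1.5*l - 3.43)/(-0.84*l^2 + 0.24*l - 0.33) = (-0.0756*l^4 + 0.0431999999999999*l^3 - 3.1503*l^2 + 5.3334*l + 0.4407)/(0.7056*l^4 - 0.4032*l^3 + 0.612*l^2 - 0.1584*l + 0.1089)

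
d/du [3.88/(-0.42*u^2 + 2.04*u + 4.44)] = (3.2592*u - 7.9152)/(-0.42*u^2 + 2.04*u + 4.44)^2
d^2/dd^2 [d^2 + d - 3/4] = 2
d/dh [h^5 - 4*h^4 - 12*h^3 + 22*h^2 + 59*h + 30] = 5*h^4 - 16*h^3 - 36*h^2 + 44*h + 59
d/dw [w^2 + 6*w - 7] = 2*w + 6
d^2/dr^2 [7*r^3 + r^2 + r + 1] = 42*r + 2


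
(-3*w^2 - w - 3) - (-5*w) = -3*w^2 + 4*w - 3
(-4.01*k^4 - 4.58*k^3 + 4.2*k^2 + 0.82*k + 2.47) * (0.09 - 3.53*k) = 14.1553*k^5 + 15.8065*k^4 - 15.2382*k^3 - 2.5166*k^2 - 8.6453*k + 0.2223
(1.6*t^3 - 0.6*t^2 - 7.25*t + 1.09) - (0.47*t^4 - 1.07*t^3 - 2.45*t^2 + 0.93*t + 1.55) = -0.47*t^4 + 2.67*t^3 + 1.85*t^2 - 8.18*t - 0.46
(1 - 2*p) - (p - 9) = 10 - 3*p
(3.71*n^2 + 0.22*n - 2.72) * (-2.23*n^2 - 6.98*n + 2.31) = -8.2733*n^4 - 26.3864*n^3 + 13.1001*n^2 + 19.4938*n - 6.2832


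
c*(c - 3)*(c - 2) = c^3 - 5*c^2 + 6*c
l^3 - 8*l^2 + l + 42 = (l - 7)*(l - 3)*(l + 2)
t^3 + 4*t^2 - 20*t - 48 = (t - 4)*(t + 2)*(t + 6)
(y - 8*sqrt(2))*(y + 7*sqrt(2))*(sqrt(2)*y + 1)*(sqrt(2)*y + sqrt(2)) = 2*y^4 - sqrt(2)*y^3 + 2*y^3 - 226*y^2 - sqrt(2)*y^2 - 226*y - 112*sqrt(2)*y - 112*sqrt(2)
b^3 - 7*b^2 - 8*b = b*(b - 8)*(b + 1)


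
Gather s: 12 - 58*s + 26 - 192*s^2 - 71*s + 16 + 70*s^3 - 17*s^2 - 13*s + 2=70*s^3 - 209*s^2 - 142*s + 56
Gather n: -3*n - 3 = -3*n - 3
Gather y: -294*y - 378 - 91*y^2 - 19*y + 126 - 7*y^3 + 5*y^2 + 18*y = -7*y^3 - 86*y^2 - 295*y - 252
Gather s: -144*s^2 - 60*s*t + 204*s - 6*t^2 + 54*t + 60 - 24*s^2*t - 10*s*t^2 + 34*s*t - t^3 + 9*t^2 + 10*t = s^2*(-24*t - 144) + s*(-10*t^2 - 26*t + 204) - t^3 + 3*t^2 + 64*t + 60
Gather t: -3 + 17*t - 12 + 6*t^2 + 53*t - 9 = 6*t^2 + 70*t - 24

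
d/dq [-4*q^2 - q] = -8*q - 1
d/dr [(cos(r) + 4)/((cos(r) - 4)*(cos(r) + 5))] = (cos(r)^2 + 8*cos(r) + 24)*sin(r)/((cos(r) - 4)^2*(cos(r) + 5)^2)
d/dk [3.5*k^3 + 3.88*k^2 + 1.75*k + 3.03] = 10.5*k^2 + 7.76*k + 1.75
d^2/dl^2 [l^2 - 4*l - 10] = 2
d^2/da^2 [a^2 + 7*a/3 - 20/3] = 2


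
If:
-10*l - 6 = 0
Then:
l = -3/5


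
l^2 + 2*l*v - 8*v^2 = (l - 2*v)*(l + 4*v)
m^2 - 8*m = m*(m - 8)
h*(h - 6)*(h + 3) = h^3 - 3*h^2 - 18*h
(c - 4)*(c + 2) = c^2 - 2*c - 8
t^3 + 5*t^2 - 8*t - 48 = (t - 3)*(t + 4)^2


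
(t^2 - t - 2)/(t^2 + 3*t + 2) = (t - 2)/(t + 2)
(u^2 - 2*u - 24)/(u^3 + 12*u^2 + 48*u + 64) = (u - 6)/(u^2 + 8*u + 16)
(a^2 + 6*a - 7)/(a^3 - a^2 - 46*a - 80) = (-a^2 - 6*a + 7)/(-a^3 + a^2 + 46*a + 80)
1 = 1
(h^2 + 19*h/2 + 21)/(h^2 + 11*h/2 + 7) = (h + 6)/(h + 2)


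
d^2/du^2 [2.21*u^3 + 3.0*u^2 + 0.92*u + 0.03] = 13.26*u + 6.0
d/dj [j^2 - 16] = 2*j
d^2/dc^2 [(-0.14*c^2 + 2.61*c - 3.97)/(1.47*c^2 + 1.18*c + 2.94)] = (11.765586*c^3 - 47.842326*c^2 - 108.99756*c + 2.73000400000001)/(3.176523*c^6 + 7.649586*c^5 + 25.199622*c^4 + 32.241376*c^3 + 50.399244*c^2 + 30.598344*c + 25.412184)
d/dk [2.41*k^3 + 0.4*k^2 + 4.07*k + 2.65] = 7.23*k^2 + 0.8*k + 4.07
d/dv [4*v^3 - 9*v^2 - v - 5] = 12*v^2 - 18*v - 1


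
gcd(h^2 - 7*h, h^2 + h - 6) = 1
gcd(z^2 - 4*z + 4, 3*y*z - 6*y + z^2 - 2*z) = z - 2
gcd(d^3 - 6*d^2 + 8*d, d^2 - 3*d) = d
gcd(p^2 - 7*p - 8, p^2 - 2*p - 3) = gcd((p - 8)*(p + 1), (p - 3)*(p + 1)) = p + 1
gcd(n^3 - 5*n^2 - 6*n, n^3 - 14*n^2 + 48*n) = n^2 - 6*n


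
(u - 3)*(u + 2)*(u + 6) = u^3 + 5*u^2 - 12*u - 36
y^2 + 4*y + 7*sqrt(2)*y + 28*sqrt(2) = (y + 4)*(y + 7*sqrt(2))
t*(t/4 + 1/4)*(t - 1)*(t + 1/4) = t^4/4 + t^3/16 - t^2/4 - t/16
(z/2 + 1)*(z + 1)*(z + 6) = z^3/2 + 9*z^2/2 + 10*z + 6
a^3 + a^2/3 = a^2*(a + 1/3)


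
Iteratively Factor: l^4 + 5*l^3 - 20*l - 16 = (l + 1)*(l^3 + 4*l^2 - 4*l - 16) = (l + 1)*(l + 4)*(l^2 - 4) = (l + 1)*(l + 2)*(l + 4)*(l - 2)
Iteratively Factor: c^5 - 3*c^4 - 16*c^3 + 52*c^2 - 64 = (c + 1)*(c^4 - 4*c^3 - 12*c^2 + 64*c - 64) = (c - 2)*(c + 1)*(c^3 - 2*c^2 - 16*c + 32) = (c - 2)*(c + 1)*(c + 4)*(c^2 - 6*c + 8) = (c - 2)^2*(c + 1)*(c + 4)*(c - 4)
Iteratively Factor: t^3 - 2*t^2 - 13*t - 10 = (t - 5)*(t^2 + 3*t + 2) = (t - 5)*(t + 1)*(t + 2)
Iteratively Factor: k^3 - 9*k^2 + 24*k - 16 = (k - 1)*(k^2 - 8*k + 16) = (k - 4)*(k - 1)*(k - 4)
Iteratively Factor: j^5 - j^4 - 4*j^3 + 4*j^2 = (j - 2)*(j^4 + j^3 - 2*j^2) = (j - 2)*(j - 1)*(j^3 + 2*j^2) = j*(j - 2)*(j - 1)*(j^2 + 2*j) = j*(j - 2)*(j - 1)*(j + 2)*(j)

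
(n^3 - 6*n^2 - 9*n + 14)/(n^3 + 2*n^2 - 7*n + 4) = (n^2 - 5*n - 14)/(n^2 + 3*n - 4)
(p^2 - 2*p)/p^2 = (p - 2)/p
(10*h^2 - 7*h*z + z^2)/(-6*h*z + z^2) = (-10*h^2 + 7*h*z - z^2)/(z*(6*h - z))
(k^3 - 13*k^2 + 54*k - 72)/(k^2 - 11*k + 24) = (k^2 - 10*k + 24)/(k - 8)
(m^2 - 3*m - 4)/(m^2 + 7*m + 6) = (m - 4)/(m + 6)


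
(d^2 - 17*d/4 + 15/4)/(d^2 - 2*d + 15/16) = 4*(d - 3)/(4*d - 3)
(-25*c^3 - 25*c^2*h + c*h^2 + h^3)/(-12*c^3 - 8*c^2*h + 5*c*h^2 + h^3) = (25*c^2 - h^2)/(12*c^2 - 4*c*h - h^2)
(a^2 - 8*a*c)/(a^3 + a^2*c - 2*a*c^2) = (a - 8*c)/(a^2 + a*c - 2*c^2)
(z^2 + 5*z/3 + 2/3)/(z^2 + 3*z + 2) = (z + 2/3)/(z + 2)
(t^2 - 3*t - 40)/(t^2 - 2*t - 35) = (t - 8)/(t - 7)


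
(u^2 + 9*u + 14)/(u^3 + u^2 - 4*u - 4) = (u + 7)/(u^2 - u - 2)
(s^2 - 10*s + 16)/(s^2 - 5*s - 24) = (s - 2)/(s + 3)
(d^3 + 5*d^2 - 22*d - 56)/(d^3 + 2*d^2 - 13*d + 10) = (d^3 + 5*d^2 - 22*d - 56)/(d^3 + 2*d^2 - 13*d + 10)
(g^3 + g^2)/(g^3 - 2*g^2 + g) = g*(g + 1)/(g^2 - 2*g + 1)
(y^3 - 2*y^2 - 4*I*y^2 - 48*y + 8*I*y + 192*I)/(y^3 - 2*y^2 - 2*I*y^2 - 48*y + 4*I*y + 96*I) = (y - 4*I)/(y - 2*I)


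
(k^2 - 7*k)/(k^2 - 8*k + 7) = k/(k - 1)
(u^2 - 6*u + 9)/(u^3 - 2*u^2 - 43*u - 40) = (-u^2 + 6*u - 9)/(-u^3 + 2*u^2 + 43*u + 40)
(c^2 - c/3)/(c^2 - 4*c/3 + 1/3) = c/(c - 1)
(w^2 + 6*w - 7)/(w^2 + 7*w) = (w - 1)/w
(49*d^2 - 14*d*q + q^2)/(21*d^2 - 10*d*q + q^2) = (-7*d + q)/(-3*d + q)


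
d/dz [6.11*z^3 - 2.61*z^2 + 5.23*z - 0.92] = 18.33*z^2 - 5.22*z + 5.23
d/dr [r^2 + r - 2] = 2*r + 1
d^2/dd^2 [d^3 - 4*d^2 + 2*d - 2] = 6*d - 8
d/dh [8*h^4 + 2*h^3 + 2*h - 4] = 32*h^3 + 6*h^2 + 2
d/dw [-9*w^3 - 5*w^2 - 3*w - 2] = -27*w^2 - 10*w - 3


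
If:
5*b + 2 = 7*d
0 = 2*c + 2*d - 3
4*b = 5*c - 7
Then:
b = -13/106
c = 69/53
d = 21/106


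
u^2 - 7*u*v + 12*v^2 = (u - 4*v)*(u - 3*v)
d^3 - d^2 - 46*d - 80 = (d - 8)*(d + 2)*(d + 5)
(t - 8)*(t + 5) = t^2 - 3*t - 40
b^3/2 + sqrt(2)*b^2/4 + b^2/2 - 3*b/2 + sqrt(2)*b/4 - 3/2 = (b/2 + 1/2)*(b - sqrt(2))*(b + 3*sqrt(2)/2)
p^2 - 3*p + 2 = (p - 2)*(p - 1)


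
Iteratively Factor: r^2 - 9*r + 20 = (r - 4)*(r - 5)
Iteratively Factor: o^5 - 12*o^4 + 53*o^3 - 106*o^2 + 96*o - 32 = (o - 1)*(o^4 - 11*o^3 + 42*o^2 - 64*o + 32) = (o - 4)*(o - 1)*(o^3 - 7*o^2 + 14*o - 8) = (o - 4)^2*(o - 1)*(o^2 - 3*o + 2) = (o - 4)^2*(o - 2)*(o - 1)*(o - 1)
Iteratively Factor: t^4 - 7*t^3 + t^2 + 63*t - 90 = (t + 3)*(t^3 - 10*t^2 + 31*t - 30) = (t - 2)*(t + 3)*(t^2 - 8*t + 15) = (t - 5)*(t - 2)*(t + 3)*(t - 3)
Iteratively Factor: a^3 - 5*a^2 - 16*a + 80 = (a - 4)*(a^2 - a - 20) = (a - 4)*(a + 4)*(a - 5)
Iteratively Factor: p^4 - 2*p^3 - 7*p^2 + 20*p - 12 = (p - 2)*(p^3 - 7*p + 6) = (p - 2)*(p - 1)*(p^2 + p - 6) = (p - 2)*(p - 1)*(p + 3)*(p - 2)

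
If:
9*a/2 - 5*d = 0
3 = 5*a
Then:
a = 3/5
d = 27/50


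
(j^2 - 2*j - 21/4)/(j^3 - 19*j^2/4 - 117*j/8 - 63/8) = 2*(2*j - 7)/(4*j^2 - 25*j - 21)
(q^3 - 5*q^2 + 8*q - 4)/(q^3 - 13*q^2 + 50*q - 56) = (q^2 - 3*q + 2)/(q^2 - 11*q + 28)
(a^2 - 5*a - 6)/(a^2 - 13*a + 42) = (a + 1)/(a - 7)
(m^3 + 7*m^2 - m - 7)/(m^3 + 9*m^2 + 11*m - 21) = (m + 1)/(m + 3)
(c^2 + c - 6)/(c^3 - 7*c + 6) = 1/(c - 1)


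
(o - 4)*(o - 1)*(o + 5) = o^3 - 21*o + 20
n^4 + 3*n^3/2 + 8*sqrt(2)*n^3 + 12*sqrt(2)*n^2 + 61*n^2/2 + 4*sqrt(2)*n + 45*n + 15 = (n + 1/2)*(n + 1)*(n + 3*sqrt(2))*(n + 5*sqrt(2))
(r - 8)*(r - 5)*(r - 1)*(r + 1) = r^4 - 13*r^3 + 39*r^2 + 13*r - 40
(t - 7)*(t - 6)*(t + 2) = t^3 - 11*t^2 + 16*t + 84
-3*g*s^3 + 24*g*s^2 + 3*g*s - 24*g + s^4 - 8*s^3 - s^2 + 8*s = (-3*g + s)*(s - 8)*(s - 1)*(s + 1)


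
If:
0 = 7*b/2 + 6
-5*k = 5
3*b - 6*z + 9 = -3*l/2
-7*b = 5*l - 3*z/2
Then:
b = -12/7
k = -1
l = 726/259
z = 348/259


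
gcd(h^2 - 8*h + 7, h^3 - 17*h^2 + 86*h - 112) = h - 7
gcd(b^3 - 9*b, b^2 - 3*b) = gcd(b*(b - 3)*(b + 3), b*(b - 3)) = b^2 - 3*b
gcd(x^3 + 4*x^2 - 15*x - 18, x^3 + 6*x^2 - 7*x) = 1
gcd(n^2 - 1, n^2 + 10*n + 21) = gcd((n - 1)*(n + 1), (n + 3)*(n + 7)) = 1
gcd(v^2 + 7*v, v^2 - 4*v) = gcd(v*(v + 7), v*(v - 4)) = v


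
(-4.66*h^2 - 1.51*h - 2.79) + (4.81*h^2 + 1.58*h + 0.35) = 0.149999999999999*h^2 + 0.0700000000000001*h - 2.44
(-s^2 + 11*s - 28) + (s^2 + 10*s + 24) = 21*s - 4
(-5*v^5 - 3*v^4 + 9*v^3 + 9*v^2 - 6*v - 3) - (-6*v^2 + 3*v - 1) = -5*v^5 - 3*v^4 + 9*v^3 + 15*v^2 - 9*v - 2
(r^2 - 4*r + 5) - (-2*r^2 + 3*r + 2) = 3*r^2 - 7*r + 3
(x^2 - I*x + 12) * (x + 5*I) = x^3 + 4*I*x^2 + 17*x + 60*I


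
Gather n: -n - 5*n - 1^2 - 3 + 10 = 6 - 6*n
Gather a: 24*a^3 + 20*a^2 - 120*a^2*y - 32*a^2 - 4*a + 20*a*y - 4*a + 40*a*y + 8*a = 24*a^3 + a^2*(-120*y - 12) + 60*a*y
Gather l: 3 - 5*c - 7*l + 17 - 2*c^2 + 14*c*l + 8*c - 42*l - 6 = -2*c^2 + 3*c + l*(14*c - 49) + 14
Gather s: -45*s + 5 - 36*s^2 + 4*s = -36*s^2 - 41*s + 5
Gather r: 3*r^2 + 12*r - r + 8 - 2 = 3*r^2 + 11*r + 6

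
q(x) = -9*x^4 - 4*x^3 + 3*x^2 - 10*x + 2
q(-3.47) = -1064.90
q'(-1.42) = 60.36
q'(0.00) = -10.00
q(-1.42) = -2.89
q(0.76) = -8.63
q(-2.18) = -123.77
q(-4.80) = -4216.09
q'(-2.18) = 292.86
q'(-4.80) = 3666.03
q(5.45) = -8551.05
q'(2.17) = -421.35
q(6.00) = -12478.00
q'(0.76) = -28.17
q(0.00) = 2.00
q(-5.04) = -5166.47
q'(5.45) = -6161.36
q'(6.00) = -8182.00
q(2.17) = -246.01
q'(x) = -36*x^3 - 12*x^2 + 6*x - 10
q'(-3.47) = 1328.84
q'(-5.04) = 4263.81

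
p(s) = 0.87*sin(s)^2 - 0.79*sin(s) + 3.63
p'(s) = 1.74*sin(s)*cos(s) - 0.79*cos(s)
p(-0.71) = 4.51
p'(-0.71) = -1.46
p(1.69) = 3.70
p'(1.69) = -0.11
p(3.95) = 4.66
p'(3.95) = 1.41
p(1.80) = 3.69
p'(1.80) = -0.21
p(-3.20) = 3.59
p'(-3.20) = 0.69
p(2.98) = 3.53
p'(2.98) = 0.50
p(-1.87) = 5.18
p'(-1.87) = 0.72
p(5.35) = 4.83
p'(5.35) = -1.30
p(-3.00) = 3.76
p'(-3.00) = 1.03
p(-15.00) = 4.51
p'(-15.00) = 1.46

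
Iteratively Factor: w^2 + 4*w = (w)*(w + 4)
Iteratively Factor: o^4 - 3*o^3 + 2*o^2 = (o - 1)*(o^3 - 2*o^2) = o*(o - 1)*(o^2 - 2*o) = o^2*(o - 1)*(o - 2)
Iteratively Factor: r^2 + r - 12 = (r - 3)*(r + 4)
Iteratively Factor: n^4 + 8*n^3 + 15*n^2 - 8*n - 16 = (n + 4)*(n^3 + 4*n^2 - n - 4) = (n + 4)^2*(n^2 - 1) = (n - 1)*(n + 4)^2*(n + 1)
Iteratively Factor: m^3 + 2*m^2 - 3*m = (m - 1)*(m^2 + 3*m) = m*(m - 1)*(m + 3)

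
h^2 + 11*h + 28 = (h + 4)*(h + 7)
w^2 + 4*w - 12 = (w - 2)*(w + 6)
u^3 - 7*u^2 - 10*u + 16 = (u - 8)*(u - 1)*(u + 2)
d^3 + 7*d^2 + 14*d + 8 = (d + 1)*(d + 2)*(d + 4)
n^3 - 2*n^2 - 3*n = n*(n - 3)*(n + 1)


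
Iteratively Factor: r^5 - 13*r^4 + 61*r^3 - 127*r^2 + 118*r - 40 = (r - 5)*(r^4 - 8*r^3 + 21*r^2 - 22*r + 8) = (r - 5)*(r - 1)*(r^3 - 7*r^2 + 14*r - 8) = (r - 5)*(r - 4)*(r - 1)*(r^2 - 3*r + 2) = (r - 5)*(r - 4)*(r - 2)*(r - 1)*(r - 1)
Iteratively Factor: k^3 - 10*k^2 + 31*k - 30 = (k - 2)*(k^2 - 8*k + 15) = (k - 5)*(k - 2)*(k - 3)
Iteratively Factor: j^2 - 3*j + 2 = (j - 1)*(j - 2)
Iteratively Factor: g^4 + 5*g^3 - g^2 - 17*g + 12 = (g + 4)*(g^3 + g^2 - 5*g + 3) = (g - 1)*(g + 4)*(g^2 + 2*g - 3) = (g - 1)^2*(g + 4)*(g + 3)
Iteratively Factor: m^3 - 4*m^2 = (m - 4)*(m^2) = m*(m - 4)*(m)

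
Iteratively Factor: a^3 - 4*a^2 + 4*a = (a)*(a^2 - 4*a + 4) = a*(a - 2)*(a - 2)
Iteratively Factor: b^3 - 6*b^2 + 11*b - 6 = (b - 1)*(b^2 - 5*b + 6) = (b - 3)*(b - 1)*(b - 2)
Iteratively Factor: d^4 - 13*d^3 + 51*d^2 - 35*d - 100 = (d - 5)*(d^3 - 8*d^2 + 11*d + 20) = (d - 5)*(d - 4)*(d^2 - 4*d - 5) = (d - 5)^2*(d - 4)*(d + 1)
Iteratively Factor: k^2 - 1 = (k + 1)*(k - 1)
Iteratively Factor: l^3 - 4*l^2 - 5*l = (l)*(l^2 - 4*l - 5) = l*(l - 5)*(l + 1)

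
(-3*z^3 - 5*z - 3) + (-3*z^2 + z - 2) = -3*z^3 - 3*z^2 - 4*z - 5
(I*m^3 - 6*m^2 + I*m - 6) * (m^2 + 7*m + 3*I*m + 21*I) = I*m^5 - 9*m^4 + 7*I*m^4 - 63*m^3 - 17*I*m^3 - 9*m^2 - 119*I*m^2 - 63*m - 18*I*m - 126*I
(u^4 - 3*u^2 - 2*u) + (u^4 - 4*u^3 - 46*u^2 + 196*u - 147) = 2*u^4 - 4*u^3 - 49*u^2 + 194*u - 147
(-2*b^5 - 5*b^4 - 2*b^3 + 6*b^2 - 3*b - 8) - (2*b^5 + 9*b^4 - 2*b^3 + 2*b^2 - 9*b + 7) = -4*b^5 - 14*b^4 + 4*b^2 + 6*b - 15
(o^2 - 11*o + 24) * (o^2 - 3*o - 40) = o^4 - 14*o^3 + 17*o^2 + 368*o - 960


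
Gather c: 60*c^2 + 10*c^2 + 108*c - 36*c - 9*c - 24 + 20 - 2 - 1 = 70*c^2 + 63*c - 7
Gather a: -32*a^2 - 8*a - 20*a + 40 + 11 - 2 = -32*a^2 - 28*a + 49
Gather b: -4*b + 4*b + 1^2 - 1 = 0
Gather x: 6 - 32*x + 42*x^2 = 42*x^2 - 32*x + 6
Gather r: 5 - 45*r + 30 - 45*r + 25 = 60 - 90*r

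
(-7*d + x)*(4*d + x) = -28*d^2 - 3*d*x + x^2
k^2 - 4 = (k - 2)*(k + 2)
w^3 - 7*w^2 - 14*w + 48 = (w - 8)*(w - 2)*(w + 3)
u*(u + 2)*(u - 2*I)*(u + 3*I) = u^4 + 2*u^3 + I*u^3 + 6*u^2 + 2*I*u^2 + 12*u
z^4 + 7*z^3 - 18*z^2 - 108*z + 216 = (z - 3)*(z - 2)*(z + 6)^2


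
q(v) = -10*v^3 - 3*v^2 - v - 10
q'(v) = -30*v^2 - 6*v - 1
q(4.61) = -1058.09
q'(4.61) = -666.22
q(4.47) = -967.56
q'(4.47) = -627.25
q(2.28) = -146.40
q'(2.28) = -170.63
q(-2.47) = 124.86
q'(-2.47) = -169.21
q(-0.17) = -9.87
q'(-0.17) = -0.85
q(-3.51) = 388.99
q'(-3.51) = -349.54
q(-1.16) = 2.73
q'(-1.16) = -34.41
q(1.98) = -101.37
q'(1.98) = -130.49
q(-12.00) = 16850.00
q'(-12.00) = -4249.00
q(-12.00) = 16850.00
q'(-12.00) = -4249.00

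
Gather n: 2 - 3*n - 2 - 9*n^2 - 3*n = -9*n^2 - 6*n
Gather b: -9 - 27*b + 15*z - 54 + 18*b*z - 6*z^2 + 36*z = b*(18*z - 27) - 6*z^2 + 51*z - 63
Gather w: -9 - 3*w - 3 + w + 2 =-2*w - 10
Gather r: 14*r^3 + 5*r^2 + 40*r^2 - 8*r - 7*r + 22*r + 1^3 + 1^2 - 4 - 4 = 14*r^3 + 45*r^2 + 7*r - 6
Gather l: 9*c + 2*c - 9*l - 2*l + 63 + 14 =11*c - 11*l + 77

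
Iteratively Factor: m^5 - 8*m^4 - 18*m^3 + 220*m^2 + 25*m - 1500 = (m + 4)*(m^4 - 12*m^3 + 30*m^2 + 100*m - 375) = (m + 3)*(m + 4)*(m^3 - 15*m^2 + 75*m - 125) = (m - 5)*(m + 3)*(m + 4)*(m^2 - 10*m + 25) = (m - 5)^2*(m + 3)*(m + 4)*(m - 5)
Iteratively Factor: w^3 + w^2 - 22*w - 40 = (w + 2)*(w^2 - w - 20) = (w - 5)*(w + 2)*(w + 4)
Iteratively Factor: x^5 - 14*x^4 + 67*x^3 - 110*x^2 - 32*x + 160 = (x - 5)*(x^4 - 9*x^3 + 22*x^2 - 32) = (x - 5)*(x + 1)*(x^3 - 10*x^2 + 32*x - 32) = (x - 5)*(x - 2)*(x + 1)*(x^2 - 8*x + 16) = (x - 5)*(x - 4)*(x - 2)*(x + 1)*(x - 4)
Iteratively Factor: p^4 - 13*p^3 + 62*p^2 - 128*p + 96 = (p - 2)*(p^3 - 11*p^2 + 40*p - 48) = (p - 4)*(p - 2)*(p^2 - 7*p + 12) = (p - 4)^2*(p - 2)*(p - 3)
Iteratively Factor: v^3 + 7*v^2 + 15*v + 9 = (v + 3)*(v^2 + 4*v + 3) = (v + 1)*(v + 3)*(v + 3)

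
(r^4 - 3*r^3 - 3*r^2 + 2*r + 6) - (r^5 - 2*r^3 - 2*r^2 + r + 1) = -r^5 + r^4 - r^3 - r^2 + r + 5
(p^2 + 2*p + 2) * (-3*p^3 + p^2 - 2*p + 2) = -3*p^5 - 5*p^4 - 6*p^3 + 4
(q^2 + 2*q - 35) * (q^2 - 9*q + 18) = q^4 - 7*q^3 - 35*q^2 + 351*q - 630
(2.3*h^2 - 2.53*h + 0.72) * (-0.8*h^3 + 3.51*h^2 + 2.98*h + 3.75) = -1.84*h^5 + 10.097*h^4 - 2.6023*h^3 + 3.6128*h^2 - 7.3419*h + 2.7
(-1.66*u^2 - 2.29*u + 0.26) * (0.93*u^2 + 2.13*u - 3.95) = -1.5438*u^4 - 5.6655*u^3 + 1.9211*u^2 + 9.5993*u - 1.027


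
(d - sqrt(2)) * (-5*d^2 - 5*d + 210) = -5*d^3 - 5*d^2 + 5*sqrt(2)*d^2 + 5*sqrt(2)*d + 210*d - 210*sqrt(2)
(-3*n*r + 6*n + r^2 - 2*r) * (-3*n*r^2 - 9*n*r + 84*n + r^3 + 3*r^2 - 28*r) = 9*n^2*r^3 + 9*n^2*r^2 - 306*n^2*r + 504*n^2 - 6*n*r^4 - 6*n*r^3 + 204*n*r^2 - 336*n*r + r^5 + r^4 - 34*r^3 + 56*r^2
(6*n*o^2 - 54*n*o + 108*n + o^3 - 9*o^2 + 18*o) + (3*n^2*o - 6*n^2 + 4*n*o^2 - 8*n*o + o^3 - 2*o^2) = 3*n^2*o - 6*n^2 + 10*n*o^2 - 62*n*o + 108*n + 2*o^3 - 11*o^2 + 18*o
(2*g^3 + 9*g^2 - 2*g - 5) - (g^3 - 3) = g^3 + 9*g^2 - 2*g - 2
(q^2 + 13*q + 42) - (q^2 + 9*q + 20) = 4*q + 22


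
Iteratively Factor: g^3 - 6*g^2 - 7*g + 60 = (g + 3)*(g^2 - 9*g + 20) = (g - 4)*(g + 3)*(g - 5)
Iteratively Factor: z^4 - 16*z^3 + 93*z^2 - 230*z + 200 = (z - 4)*(z^3 - 12*z^2 + 45*z - 50) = (z - 5)*(z - 4)*(z^2 - 7*z + 10) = (z - 5)^2*(z - 4)*(z - 2)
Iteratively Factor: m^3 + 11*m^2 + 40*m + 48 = (m + 4)*(m^2 + 7*m + 12) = (m + 4)^2*(m + 3)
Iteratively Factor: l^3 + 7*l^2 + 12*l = (l)*(l^2 + 7*l + 12) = l*(l + 4)*(l + 3)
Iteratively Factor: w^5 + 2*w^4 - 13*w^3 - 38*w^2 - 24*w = (w + 3)*(w^4 - w^3 - 10*w^2 - 8*w) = (w + 1)*(w + 3)*(w^3 - 2*w^2 - 8*w) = w*(w + 1)*(w + 3)*(w^2 - 2*w - 8) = w*(w - 4)*(w + 1)*(w + 3)*(w + 2)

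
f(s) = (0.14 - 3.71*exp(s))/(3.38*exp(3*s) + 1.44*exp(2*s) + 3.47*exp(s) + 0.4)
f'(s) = (0.14 - 3.71*exp(s))*(-10.14*exp(3*s) - 2.88*exp(2*s) - 3.47*exp(s))/(3.38*exp(3*s) + 1.44*exp(2*s) + 3.47*exp(s) + 0.4)^2 - 3.71*exp(s)/(3.38*exp(3*s) + 1.44*exp(2*s) + 3.47*exp(s) + 0.4)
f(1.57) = -0.04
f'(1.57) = 0.08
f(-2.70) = -0.17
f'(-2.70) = -0.32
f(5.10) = -0.00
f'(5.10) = 0.00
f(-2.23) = -0.33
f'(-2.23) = -0.33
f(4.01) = -0.00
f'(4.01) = 0.00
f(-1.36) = -0.56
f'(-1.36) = -0.17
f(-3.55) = 0.07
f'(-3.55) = -0.23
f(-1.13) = -0.59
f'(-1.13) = -0.09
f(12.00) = 0.00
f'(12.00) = 0.00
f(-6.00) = 0.32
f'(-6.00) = -0.03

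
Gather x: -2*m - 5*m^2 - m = -5*m^2 - 3*m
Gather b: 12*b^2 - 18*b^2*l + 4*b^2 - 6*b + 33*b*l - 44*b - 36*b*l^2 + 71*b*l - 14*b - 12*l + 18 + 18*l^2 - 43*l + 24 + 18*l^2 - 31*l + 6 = b^2*(16 - 18*l) + b*(-36*l^2 + 104*l - 64) + 36*l^2 - 86*l + 48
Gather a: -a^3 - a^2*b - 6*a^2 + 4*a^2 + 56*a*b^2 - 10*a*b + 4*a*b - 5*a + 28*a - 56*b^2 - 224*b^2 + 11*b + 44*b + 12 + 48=-a^3 + a^2*(-b - 2) + a*(56*b^2 - 6*b + 23) - 280*b^2 + 55*b + 60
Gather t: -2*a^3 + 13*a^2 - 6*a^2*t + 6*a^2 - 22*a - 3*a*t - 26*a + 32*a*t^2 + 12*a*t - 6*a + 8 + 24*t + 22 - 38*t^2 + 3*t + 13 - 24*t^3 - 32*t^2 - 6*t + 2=-2*a^3 + 19*a^2 - 54*a - 24*t^3 + t^2*(32*a - 70) + t*(-6*a^2 + 9*a + 21) + 45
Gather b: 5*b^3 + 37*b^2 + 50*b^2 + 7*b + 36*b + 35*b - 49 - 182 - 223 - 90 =5*b^3 + 87*b^2 + 78*b - 544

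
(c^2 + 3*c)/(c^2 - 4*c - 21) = c/(c - 7)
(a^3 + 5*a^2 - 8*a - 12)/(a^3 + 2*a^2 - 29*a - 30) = (a - 2)/(a - 5)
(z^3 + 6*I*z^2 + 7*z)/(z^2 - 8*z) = (z^2 + 6*I*z + 7)/(z - 8)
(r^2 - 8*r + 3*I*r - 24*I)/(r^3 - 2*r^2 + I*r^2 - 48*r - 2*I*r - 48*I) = (r + 3*I)/(r^2 + r*(6 + I) + 6*I)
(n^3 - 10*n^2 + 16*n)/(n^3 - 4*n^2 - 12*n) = (-n^2 + 10*n - 16)/(-n^2 + 4*n + 12)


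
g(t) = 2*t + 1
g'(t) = 2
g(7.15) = 15.30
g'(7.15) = 2.00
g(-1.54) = -2.08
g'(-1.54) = 2.00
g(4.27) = 9.54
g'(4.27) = 2.00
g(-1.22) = -1.44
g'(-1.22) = 2.00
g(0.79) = 2.58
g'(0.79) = 2.00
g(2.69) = 6.38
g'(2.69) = 2.00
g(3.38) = 7.76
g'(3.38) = 2.00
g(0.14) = 1.28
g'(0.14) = 2.00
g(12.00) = 25.00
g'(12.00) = 2.00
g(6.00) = 13.00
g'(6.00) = 2.00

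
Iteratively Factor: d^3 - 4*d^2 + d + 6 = (d + 1)*(d^2 - 5*d + 6) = (d - 2)*(d + 1)*(d - 3)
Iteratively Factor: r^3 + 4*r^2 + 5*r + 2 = (r + 1)*(r^2 + 3*r + 2) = (r + 1)^2*(r + 2)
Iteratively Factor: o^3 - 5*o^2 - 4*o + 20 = (o + 2)*(o^2 - 7*o + 10) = (o - 2)*(o + 2)*(o - 5)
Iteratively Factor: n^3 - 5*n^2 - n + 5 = (n - 5)*(n^2 - 1) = (n - 5)*(n - 1)*(n + 1)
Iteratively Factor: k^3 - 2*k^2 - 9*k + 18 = (k - 2)*(k^2 - 9) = (k - 2)*(k + 3)*(k - 3)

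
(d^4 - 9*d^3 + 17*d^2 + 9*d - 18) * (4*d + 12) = 4*d^5 - 24*d^4 - 40*d^3 + 240*d^2 + 36*d - 216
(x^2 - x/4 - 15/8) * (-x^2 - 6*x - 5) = -x^4 - 23*x^3/4 - 13*x^2/8 + 25*x/2 + 75/8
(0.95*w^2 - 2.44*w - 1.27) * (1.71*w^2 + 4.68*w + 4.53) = 1.6245*w^4 + 0.2736*w^3 - 9.2874*w^2 - 16.9968*w - 5.7531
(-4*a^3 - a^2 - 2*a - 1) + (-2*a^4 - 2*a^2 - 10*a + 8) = -2*a^4 - 4*a^3 - 3*a^2 - 12*a + 7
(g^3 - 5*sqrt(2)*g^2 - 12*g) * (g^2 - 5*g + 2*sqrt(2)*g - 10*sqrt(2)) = g^5 - 5*g^4 - 3*sqrt(2)*g^4 - 32*g^3 + 15*sqrt(2)*g^3 - 24*sqrt(2)*g^2 + 160*g^2 + 120*sqrt(2)*g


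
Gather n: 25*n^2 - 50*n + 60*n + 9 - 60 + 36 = 25*n^2 + 10*n - 15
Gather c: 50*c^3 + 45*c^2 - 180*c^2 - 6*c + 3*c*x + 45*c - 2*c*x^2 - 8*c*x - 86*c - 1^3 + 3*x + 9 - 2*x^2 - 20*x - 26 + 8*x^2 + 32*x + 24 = 50*c^3 - 135*c^2 + c*(-2*x^2 - 5*x - 47) + 6*x^2 + 15*x + 6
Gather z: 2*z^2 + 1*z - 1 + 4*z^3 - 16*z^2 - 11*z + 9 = 4*z^3 - 14*z^2 - 10*z + 8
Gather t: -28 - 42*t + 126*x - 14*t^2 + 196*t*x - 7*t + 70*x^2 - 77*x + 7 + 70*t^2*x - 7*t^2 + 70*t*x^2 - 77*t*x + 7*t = t^2*(70*x - 21) + t*(70*x^2 + 119*x - 42) + 70*x^2 + 49*x - 21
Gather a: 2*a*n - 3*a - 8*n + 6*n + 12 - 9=a*(2*n - 3) - 2*n + 3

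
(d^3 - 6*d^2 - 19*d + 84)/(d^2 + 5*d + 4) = (d^2 - 10*d + 21)/(d + 1)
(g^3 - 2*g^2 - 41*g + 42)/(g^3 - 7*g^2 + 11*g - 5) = (g^2 - g - 42)/(g^2 - 6*g + 5)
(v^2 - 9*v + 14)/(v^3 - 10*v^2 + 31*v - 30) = (v - 7)/(v^2 - 8*v + 15)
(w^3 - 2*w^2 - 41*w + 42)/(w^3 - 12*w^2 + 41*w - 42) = (w^2 + 5*w - 6)/(w^2 - 5*w + 6)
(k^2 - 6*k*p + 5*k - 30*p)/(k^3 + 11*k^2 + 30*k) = (k - 6*p)/(k*(k + 6))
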